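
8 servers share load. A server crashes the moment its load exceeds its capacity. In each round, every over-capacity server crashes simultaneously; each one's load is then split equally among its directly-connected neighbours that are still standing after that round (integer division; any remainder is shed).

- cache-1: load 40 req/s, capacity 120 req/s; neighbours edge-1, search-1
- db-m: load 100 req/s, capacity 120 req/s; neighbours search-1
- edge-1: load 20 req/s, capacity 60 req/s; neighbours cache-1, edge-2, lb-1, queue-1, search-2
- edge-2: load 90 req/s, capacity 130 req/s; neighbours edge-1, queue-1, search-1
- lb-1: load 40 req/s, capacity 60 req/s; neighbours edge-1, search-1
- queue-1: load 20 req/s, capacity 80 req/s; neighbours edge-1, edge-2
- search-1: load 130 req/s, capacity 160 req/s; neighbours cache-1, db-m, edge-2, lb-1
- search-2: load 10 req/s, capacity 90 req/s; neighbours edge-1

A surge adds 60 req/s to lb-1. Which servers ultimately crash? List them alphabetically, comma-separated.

db-m, edge-1, edge-2, lb-1, queue-1, search-1

Round 1 — lb-1 at 100 > 60. lb-1 crashes.
  lb-1 sheds 100 req/s to edge-1, search-1: 50 each.
    edge-1: 20+50 = 70 > 60
    search-1: 130+50 = 180 > 160
Round 2 — edge-1, search-1 crash.
  edge-1 sheds 70 req/s to cache-1, edge-2, queue-1, search-2: 17 each (2 lost).
    cache-1: 40+17 = 57 ≤ 120
    edge-2: 90+17 = 107 ≤ 130
    queue-1: 20+17 = 37 ≤ 80
    search-2: 10+17 = 27 ≤ 90
  search-1 sheds 180 req/s to cache-1, db-m, edge-2: 60 each.
    cache-1: 57+60 = 117 ≤ 120
    db-m: 100+60 = 160 > 120
    edge-2: 107+60 = 167 > 130
Round 3 — db-m, edge-2 crash.
  db-m sheds 160 req/s: no online neighbours, lost.
  edge-2 sheds 167 req/s to queue-1: 167 each.
    queue-1: 37+167 = 204 > 80
Round 4 — queue-1 crashes.
  queue-1 sheds 204 req/s: no online neighbours, lost.
No further crashes.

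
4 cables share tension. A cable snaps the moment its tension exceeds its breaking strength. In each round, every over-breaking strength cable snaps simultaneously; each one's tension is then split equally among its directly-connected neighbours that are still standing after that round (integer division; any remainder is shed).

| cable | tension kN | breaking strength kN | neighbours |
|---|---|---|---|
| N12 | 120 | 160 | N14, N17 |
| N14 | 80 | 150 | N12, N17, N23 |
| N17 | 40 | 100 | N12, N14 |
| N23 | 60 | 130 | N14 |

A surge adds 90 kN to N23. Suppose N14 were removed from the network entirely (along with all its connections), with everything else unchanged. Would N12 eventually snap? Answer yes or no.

With N14 removed:
Round 1 — N23 at 150 > 130. N23 snaps.
  N23 sheds 150 kN: no online neighbours, lost.
No further breaks.

no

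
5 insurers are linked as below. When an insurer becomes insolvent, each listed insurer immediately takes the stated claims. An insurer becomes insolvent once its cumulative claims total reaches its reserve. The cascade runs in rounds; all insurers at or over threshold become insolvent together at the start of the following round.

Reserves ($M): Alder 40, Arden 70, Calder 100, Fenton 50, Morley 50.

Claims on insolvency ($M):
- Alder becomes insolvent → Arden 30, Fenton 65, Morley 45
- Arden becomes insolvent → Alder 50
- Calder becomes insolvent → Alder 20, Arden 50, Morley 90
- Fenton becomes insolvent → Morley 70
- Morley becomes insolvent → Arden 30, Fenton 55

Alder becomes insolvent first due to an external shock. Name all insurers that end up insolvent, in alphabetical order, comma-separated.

Alder, Fenton, Morley

Round 1 — Alder becomes insolvent (initial).
  Arden: +30 → 30 < 70
  Fenton: +65 → 65 ≥ 50
  Morley: +45 → 45 < 50
Round 2 — Fenton becomes insolvent.
  Morley: +70 → 115 ≥ 50
Round 3 — Morley becomes insolvent.
  Arden: +30 → 60 < 70
No further insolvencies.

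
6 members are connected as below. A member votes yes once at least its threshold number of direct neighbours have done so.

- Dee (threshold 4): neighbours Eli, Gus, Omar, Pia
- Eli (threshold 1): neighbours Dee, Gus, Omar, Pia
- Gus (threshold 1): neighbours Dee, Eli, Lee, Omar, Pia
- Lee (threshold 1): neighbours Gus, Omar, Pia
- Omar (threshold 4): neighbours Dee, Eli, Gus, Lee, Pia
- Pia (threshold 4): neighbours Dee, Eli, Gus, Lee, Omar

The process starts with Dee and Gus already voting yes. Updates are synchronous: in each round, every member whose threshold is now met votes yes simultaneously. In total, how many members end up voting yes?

6

Round 1 — Dee, Gus vote yes (initial).
Round 2 — checking thresholds:
  Eli: 2 of 4 neighbours ≥ 1, votes yes.
  Lee: 1 of 3 neighbours ≥ 1, votes yes.
  Omar: 2 of 5 neighbours < 4, below threshold.
  Pia: 2 of 5 neighbours < 4, below threshold.
Round 3 — checking thresholds:
  Omar: 4 of 5 neighbours ≥ 4, votes yes.
  Pia: 4 of 5 neighbours ≥ 4, votes yes.
Round 4 — no new yes votes; cascade stops.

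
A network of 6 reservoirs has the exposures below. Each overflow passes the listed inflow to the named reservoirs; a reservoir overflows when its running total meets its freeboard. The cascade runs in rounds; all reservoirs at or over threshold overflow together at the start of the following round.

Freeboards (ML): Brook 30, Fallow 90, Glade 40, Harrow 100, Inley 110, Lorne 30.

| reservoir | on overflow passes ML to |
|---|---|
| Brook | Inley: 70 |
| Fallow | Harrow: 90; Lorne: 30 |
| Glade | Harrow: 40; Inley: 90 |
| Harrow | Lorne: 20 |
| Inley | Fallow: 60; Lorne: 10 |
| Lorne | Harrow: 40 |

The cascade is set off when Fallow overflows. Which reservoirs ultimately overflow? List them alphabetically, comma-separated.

Round 1 — Fallow overflows (initial).
  Harrow: +90 → 90 < 100
  Lorne: +30 → 30 ≥ 30
Round 2 — Lorne overflows.
  Harrow: +40 → 130 ≥ 100
Round 3 — Harrow overflows.
No further overflows.

Fallow, Harrow, Lorne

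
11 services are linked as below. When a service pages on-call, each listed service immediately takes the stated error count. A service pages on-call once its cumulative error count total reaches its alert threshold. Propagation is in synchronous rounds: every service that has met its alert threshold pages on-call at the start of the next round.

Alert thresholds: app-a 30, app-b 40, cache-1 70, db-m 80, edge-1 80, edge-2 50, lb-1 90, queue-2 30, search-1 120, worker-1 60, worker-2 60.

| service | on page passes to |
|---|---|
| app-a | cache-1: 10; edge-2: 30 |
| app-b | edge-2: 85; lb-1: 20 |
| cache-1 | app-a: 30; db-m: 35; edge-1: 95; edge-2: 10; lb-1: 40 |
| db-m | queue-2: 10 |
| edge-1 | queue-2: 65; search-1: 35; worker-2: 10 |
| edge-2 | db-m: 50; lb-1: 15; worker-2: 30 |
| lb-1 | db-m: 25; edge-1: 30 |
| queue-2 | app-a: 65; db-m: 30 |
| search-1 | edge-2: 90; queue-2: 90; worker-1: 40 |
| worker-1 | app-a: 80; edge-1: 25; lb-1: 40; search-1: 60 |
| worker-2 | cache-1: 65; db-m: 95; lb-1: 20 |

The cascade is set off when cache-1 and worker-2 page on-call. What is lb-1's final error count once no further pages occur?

60

Round 1 — cache-1, worker-2 page on-call (initial).
  app-a: +30 → 30 ≥ 30
  db-m: +35+95 → 130 ≥ 80
  edge-1: +95 → 95 ≥ 80
  edge-2: +10 → 10 < 50
  lb-1: +40+20 → 60 < 90
Round 2 — app-a, db-m, edge-1 page on-call.
  edge-2: +30 → 40 < 50
  queue-2: +10+65 → 75 ≥ 30
  search-1: +35 → 35 < 120
Round 3 — queue-2 pages on-call.
No further pages.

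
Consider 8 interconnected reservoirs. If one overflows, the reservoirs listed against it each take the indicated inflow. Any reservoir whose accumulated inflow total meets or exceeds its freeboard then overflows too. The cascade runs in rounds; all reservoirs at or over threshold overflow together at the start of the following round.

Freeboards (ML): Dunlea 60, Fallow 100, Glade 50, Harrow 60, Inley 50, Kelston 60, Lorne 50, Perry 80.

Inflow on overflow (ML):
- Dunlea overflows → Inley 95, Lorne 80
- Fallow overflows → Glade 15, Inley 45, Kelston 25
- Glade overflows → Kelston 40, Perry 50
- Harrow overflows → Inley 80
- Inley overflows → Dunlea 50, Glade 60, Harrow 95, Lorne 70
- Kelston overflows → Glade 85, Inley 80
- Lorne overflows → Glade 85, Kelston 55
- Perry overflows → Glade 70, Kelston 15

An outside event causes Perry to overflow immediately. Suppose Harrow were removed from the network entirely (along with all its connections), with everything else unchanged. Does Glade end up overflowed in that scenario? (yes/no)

With Harrow removed:
Round 1 — Perry overflows (initial).
  Glade: +70 → 70 ≥ 50
  Kelston: +15 → 15 < 60
Round 2 — Glade overflows.
  Kelston: +40 → 55 < 60
No further overflows.

yes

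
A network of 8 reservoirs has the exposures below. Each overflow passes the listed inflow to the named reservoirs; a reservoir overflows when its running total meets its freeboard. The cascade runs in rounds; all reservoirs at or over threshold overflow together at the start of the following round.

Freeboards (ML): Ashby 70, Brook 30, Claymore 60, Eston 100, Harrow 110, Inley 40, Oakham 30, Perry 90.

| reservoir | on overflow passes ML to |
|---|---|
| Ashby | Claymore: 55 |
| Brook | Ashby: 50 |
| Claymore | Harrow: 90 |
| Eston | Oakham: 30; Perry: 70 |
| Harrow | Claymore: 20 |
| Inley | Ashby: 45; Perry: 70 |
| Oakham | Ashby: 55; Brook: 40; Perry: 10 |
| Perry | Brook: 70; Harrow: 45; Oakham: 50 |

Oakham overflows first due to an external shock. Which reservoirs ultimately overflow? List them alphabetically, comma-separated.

Round 1 — Oakham overflows (initial).
  Ashby: +55 → 55 < 70
  Brook: +40 → 40 ≥ 30
  Perry: +10 → 10 < 90
Round 2 — Brook overflows.
  Ashby: +50 → 105 ≥ 70
Round 3 — Ashby overflows.
  Claymore: +55 → 55 < 60
No further overflows.

Ashby, Brook, Oakham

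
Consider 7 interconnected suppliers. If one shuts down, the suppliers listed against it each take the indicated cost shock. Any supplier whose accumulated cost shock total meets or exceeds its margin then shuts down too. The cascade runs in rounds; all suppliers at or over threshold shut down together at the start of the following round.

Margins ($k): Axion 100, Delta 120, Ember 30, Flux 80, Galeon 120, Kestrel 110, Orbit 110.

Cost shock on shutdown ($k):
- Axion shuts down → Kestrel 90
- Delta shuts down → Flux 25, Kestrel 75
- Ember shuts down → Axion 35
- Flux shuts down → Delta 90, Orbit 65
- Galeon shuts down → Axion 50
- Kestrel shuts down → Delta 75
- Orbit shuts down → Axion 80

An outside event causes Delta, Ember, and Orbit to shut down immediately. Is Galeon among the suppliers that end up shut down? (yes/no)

no

Round 1 — Delta, Ember, Orbit shut down (initial).
  Axion: +35+80 → 115 ≥ 100
  Flux: +25 → 25 < 80
  Kestrel: +75 → 75 < 110
Round 2 — Axion shuts down.
  Kestrel: +90 → 165 ≥ 110
Round 3 — Kestrel shuts down.
No further shutdowns.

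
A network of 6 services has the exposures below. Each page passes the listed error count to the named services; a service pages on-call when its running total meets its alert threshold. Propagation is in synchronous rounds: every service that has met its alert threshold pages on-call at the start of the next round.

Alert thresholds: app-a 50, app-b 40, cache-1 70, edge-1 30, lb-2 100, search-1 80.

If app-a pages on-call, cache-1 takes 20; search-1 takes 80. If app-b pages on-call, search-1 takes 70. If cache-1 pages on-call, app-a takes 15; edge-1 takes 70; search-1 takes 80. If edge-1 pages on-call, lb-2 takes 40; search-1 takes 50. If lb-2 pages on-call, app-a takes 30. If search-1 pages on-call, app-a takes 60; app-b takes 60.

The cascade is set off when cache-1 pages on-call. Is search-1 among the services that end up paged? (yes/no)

Round 1 — cache-1 pages on-call (initial).
  app-a: +15 → 15 < 50
  edge-1: +70 → 70 ≥ 30
  search-1: +80 → 80 ≥ 80
Round 2 — edge-1, search-1 page on-call.
  app-a: +60 → 75 ≥ 50
  app-b: +60 → 60 ≥ 40
  lb-2: +40 → 40 < 100
Round 3 — app-a, app-b page on-call.
No further pages.

yes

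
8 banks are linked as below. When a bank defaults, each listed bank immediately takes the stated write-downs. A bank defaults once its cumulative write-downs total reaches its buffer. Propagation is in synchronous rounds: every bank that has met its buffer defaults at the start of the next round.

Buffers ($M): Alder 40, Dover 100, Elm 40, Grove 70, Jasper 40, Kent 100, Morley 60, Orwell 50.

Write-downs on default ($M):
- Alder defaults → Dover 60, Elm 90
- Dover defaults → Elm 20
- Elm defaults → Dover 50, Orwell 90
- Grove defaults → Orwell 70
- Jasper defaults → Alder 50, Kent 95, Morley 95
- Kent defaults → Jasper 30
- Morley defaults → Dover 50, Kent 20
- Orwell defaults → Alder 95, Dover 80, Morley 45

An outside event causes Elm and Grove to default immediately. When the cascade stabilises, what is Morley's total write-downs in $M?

Round 1 — Elm, Grove default (initial).
  Dover: +50 → 50 < 100
  Orwell: +90+70 → 160 ≥ 50
Round 2 — Orwell defaults.
  Alder: +95 → 95 ≥ 40
  Dover: +80 → 130 ≥ 100
  Morley: +45 → 45 < 60
Round 3 — Alder, Dover default.
No further defaults.

45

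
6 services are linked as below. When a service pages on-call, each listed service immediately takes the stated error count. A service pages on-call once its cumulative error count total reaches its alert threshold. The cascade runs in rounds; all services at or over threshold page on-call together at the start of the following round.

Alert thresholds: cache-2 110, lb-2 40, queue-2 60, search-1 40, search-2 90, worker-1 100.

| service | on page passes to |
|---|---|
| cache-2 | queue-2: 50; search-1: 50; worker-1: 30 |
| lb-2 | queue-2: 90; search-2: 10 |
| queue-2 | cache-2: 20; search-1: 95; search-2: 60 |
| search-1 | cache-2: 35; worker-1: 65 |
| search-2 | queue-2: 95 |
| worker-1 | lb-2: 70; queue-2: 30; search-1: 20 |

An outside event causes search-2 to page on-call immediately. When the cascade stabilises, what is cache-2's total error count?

Round 1 — search-2 pages on-call (initial).
  queue-2: +95 → 95 ≥ 60
Round 2 — queue-2 pages on-call.
  cache-2: +20 → 20 < 110
  search-1: +95 → 95 ≥ 40
Round 3 — search-1 pages on-call.
  cache-2: +35 → 55 < 110
  worker-1: +65 → 65 < 100
No further pages.

55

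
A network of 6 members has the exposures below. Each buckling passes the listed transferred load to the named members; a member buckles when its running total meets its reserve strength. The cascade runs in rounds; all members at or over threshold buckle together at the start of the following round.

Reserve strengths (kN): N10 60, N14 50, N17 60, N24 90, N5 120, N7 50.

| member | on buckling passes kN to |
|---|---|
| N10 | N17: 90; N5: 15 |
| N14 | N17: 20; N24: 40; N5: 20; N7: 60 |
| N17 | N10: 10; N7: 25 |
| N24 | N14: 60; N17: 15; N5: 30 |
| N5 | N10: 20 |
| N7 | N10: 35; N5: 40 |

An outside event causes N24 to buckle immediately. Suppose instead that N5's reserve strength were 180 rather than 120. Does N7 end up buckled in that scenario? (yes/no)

yes

With N5's reserve strength at 180:
Round 1 — N24 buckles (initial).
  N14: +60 → 60 ≥ 50
  N17: +15 → 15 < 60
  N5: +30 → 30 < 180
Round 2 — N14 buckles.
  N17: +20 → 35 < 60
  N5: +20 → 50 < 180
  N7: +60 → 60 ≥ 50
Round 3 — N7 buckles.
  N10: +35 → 35 < 60
  N5: +40 → 90 < 180
No further bucklings.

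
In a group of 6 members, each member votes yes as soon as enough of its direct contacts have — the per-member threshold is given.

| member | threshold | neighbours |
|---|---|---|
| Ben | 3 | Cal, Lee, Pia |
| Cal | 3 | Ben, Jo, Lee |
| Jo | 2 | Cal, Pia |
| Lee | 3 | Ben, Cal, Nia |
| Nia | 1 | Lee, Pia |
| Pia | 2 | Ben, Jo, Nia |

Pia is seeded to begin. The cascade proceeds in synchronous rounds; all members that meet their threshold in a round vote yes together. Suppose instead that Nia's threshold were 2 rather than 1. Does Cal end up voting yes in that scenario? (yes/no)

With Nia's threshold at 2:
Round 1 — Pia votes yes (initial).
Round 2 — no new yes votes; cascade stops.

no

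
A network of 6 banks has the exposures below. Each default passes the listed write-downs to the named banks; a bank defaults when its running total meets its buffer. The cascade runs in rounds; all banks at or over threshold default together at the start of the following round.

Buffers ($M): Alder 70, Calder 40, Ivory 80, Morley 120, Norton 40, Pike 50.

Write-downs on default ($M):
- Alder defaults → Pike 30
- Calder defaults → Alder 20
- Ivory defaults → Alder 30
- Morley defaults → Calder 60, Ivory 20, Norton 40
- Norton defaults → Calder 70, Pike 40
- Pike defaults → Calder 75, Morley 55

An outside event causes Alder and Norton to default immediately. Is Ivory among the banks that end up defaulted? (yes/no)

no

Round 1 — Alder, Norton default (initial).
  Calder: +70 → 70 ≥ 40
  Pike: +30+40 → 70 ≥ 50
Round 2 — Calder, Pike default.
  Morley: +55 → 55 < 120
No further defaults.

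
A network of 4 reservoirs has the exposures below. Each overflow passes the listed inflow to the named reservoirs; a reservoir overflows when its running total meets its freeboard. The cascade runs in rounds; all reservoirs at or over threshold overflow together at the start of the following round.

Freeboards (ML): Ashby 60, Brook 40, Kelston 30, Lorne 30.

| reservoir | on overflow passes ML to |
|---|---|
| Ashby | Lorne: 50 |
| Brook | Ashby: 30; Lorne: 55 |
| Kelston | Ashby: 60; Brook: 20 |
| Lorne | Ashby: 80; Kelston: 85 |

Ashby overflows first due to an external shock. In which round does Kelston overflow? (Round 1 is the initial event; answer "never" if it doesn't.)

Round 1 — Ashby overflows (initial).
  Lorne: +50 → 50 ≥ 30
Round 2 — Lorne overflows.
  Kelston: +85 → 85 ≥ 30
Round 3 — Kelston overflows.
  Brook: +20 → 20 < 40
No further overflows.

3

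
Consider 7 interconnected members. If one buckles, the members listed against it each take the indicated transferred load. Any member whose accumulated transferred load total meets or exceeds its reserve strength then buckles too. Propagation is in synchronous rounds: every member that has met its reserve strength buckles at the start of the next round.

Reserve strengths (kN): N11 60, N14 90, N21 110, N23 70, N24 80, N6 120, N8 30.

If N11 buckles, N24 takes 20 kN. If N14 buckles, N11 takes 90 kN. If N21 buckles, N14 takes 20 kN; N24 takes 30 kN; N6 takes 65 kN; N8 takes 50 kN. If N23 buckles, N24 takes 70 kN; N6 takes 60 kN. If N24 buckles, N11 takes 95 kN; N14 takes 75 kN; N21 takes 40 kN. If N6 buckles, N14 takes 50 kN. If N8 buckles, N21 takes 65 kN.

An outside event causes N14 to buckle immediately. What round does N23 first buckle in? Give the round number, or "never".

never

Round 1 — N14 buckles (initial).
  N11: +90 → 90 ≥ 60
Round 2 — N11 buckles.
  N24: +20 → 20 < 80
No further bucklings.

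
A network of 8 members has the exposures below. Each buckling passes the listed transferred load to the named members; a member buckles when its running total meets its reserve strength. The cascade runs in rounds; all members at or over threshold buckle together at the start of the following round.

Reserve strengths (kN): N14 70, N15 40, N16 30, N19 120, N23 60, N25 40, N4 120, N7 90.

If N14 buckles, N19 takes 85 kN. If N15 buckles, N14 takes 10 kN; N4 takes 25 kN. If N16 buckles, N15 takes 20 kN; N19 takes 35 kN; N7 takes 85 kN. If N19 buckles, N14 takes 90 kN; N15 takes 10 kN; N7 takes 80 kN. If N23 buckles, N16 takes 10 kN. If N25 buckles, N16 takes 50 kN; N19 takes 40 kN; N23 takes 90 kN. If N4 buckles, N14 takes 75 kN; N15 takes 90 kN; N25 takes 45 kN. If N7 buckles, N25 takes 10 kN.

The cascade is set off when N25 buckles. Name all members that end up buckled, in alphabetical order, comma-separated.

Round 1 — N25 buckles (initial).
  N16: +50 → 50 ≥ 30
  N19: +40 → 40 < 120
  N23: +90 → 90 ≥ 60
Round 2 — N16, N23 buckle.
  N15: +20 → 20 < 40
  N19: +35 → 75 < 120
  N7: +85 → 85 < 90
No further bucklings.

N16, N23, N25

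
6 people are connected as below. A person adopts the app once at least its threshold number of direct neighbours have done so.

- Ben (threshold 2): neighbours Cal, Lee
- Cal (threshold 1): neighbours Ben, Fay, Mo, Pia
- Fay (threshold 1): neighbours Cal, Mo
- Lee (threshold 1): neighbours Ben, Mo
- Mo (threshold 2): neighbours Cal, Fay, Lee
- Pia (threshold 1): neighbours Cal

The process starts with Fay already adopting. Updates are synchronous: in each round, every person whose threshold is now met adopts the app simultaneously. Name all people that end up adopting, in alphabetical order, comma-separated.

Round 1 — Fay adopts the app (initial).
Round 2 — checking thresholds:
  Cal: 1 of 4 neighbours ≥ 1, adopts the app.
  Mo: 1 of 3 neighbours < 2, below threshold.
Round 3 — checking thresholds:
  Ben: 1 of 2 neighbours < 2, below threshold.
  Mo: 2 of 3 neighbours ≥ 2, adopts the app.
  Pia: 1 of 1 neighbours ≥ 1, adopts the app.
Round 4 — checking thresholds:
  Ben: 1 of 2 neighbours < 2, below threshold.
  Lee: 1 of 2 neighbours ≥ 1, adopts the app.
Round 5 — checking thresholds:
  Ben: 2 of 2 neighbours ≥ 2, adopts the app.
Round 6 — no new adoptions; cascade stops.

Ben, Cal, Fay, Lee, Mo, Pia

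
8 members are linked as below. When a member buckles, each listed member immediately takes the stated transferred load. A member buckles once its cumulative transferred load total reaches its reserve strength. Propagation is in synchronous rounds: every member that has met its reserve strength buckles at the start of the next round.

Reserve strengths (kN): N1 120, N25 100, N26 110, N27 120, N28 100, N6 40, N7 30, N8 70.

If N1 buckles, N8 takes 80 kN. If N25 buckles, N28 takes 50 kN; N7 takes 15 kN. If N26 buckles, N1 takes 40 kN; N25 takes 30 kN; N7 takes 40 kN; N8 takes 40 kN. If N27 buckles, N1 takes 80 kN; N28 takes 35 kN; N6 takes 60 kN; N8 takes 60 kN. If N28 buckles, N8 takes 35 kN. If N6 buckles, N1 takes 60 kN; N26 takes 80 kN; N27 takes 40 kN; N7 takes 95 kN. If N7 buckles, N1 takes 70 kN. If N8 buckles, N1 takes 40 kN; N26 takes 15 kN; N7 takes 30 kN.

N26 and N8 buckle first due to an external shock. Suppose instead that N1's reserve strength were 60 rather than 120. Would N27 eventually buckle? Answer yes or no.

no

With N1's reserve strength at 60:
Round 1 — N26, N8 buckle (initial).
  N1: +40+40 → 80 ≥ 60
  N25: +30 → 30 < 100
  N7: +40+30 → 70 ≥ 30
Round 2 — N1, N7 buckle.
No further bucklings.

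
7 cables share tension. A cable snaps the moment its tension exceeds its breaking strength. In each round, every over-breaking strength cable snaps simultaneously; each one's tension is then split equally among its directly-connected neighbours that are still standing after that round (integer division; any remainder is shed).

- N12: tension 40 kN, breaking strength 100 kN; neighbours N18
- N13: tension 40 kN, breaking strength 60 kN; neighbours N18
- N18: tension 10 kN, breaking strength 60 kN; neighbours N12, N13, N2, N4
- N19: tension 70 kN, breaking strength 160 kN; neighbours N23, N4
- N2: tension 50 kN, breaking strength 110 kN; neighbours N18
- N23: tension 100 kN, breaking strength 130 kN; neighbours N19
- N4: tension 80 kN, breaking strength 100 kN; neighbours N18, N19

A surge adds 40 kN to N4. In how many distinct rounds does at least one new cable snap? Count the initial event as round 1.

3

Round 1 — N4 at 120 > 100. N4 snaps.
  N4 sheds 120 kN to N18, N19: 60 each.
    N18: 10+60 = 70 > 60
    N19: 70+60 = 130 ≤ 160
Round 2 — N18 snaps.
  N18 sheds 70 kN to N12, N13, N2: 23 each (1 lost).
    N12: 40+23 = 63 ≤ 100
    N13: 40+23 = 63 > 60
    N2: 50+23 = 73 ≤ 110
Round 3 — N13 snaps.
  N13 sheds 63 kN: no online neighbours, lost.
No further breaks.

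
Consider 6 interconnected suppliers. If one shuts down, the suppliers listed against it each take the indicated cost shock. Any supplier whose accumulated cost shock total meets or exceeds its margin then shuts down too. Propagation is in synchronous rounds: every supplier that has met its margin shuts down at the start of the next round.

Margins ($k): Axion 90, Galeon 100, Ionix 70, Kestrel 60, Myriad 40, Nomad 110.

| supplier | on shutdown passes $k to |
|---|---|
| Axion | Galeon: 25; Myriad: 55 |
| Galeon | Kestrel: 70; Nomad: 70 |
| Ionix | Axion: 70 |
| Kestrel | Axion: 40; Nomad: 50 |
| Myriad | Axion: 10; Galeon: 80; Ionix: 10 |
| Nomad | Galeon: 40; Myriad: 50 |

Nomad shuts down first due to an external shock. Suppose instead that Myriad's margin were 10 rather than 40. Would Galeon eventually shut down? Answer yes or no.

yes

With Myriad's margin at 10:
Round 1 — Nomad shuts down (initial).
  Galeon: +40 → 40 < 100
  Myriad: +50 → 50 ≥ 10
Round 2 — Myriad shuts down.
  Axion: +10 → 10 < 90
  Galeon: +80 → 120 ≥ 100
  Ionix: +10 → 10 < 70
Round 3 — Galeon shuts down.
  Kestrel: +70 → 70 ≥ 60
Round 4 — Kestrel shuts down.
  Axion: +40 → 50 < 90
No further shutdowns.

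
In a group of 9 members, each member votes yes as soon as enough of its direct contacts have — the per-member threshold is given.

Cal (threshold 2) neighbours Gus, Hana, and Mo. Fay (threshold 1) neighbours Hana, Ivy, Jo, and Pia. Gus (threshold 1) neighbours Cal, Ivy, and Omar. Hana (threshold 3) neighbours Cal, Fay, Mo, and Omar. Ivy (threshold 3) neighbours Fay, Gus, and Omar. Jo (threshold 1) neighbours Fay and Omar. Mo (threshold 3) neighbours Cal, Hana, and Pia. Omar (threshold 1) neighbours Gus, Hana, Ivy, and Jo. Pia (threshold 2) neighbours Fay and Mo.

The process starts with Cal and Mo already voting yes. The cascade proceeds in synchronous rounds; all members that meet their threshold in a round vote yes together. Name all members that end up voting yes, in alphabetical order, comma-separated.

Cal, Fay, Gus, Hana, Ivy, Jo, Mo, Omar, Pia

Round 1 — Cal, Mo vote yes (initial).
Round 2 — checking thresholds:
  Gus: 1 of 3 neighbours ≥ 1, votes yes.
  Hana: 2 of 4 neighbours < 3, not yet.
  Pia: 1 of 2 neighbours < 2, not yet.
Round 3 — checking thresholds:
  Hana: 2 of 4 neighbours < 3, not yet.
  Ivy: 1 of 3 neighbours < 3, not yet.
  Omar: 1 of 4 neighbours ≥ 1, votes yes.
  Pia: 1 of 2 neighbours < 2, not yet.
Round 4 — checking thresholds:
  Hana: 3 of 4 neighbours ≥ 3, votes yes.
  Ivy: 2 of 3 neighbours < 3, not yet.
  Jo: 1 of 2 neighbours ≥ 1, votes yes.
  Pia: 1 of 2 neighbours < 2, not yet.
Round 5 — checking thresholds:
  Fay: 2 of 4 neighbours ≥ 1, votes yes.
  Ivy: 2 of 3 neighbours < 3, not yet.
  Pia: 1 of 2 neighbours < 2, not yet.
Round 6 — checking thresholds:
  Ivy: 3 of 3 neighbours ≥ 3, votes yes.
  Pia: 2 of 2 neighbours ≥ 2, votes yes.
Round 7 — no new yes votes; cascade stops.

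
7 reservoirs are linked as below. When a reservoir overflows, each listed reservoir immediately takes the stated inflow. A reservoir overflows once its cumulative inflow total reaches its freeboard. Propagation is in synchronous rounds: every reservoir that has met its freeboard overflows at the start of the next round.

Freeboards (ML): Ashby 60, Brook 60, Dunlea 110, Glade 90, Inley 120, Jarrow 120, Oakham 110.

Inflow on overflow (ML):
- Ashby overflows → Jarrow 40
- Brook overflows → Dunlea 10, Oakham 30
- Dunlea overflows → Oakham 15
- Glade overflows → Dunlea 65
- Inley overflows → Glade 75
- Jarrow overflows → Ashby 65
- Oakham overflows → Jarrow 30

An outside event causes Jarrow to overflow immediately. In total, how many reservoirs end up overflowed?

2

Round 1 — Jarrow overflows (initial).
  Ashby: +65 → 65 ≥ 60
Round 2 — Ashby overflows.
No further overflows.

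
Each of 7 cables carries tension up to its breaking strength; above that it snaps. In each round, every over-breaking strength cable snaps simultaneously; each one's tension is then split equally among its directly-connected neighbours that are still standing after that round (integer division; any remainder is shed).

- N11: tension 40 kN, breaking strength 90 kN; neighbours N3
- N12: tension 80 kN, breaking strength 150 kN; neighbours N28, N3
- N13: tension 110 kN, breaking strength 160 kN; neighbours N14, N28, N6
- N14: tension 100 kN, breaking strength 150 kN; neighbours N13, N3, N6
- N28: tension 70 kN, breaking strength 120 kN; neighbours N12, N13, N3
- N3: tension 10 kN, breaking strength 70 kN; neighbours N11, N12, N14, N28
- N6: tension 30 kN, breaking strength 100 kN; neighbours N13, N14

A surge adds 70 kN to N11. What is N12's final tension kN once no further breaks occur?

120

Round 1 — N11 at 110 > 90. N11 snaps.
  N11 sheds 110 kN to N3: 110 each.
    N3: 10+110 = 120 > 70
Round 2 — N3 snaps.
  N3 sheds 120 kN to N12, N14, N28: 40 each.
    N12: 80+40 = 120 ≤ 150
    N14: 100+40 = 140 ≤ 150
    N28: 70+40 = 110 ≤ 120
No further breaks.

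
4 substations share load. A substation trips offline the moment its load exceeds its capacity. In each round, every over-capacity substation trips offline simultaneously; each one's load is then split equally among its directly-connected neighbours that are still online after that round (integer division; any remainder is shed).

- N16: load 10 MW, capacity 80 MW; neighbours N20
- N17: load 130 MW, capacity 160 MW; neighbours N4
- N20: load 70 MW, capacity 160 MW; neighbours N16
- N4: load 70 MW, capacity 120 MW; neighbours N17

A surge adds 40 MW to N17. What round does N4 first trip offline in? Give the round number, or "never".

Round 1 — N17 at 170 > 160. N17 trips offline.
  N17 sheds 170 MW to N4: 170 each.
    N4: 70+170 = 240 > 120
Round 2 — N4 trips offline.
  N4 sheds 240 MW: no online neighbours, lost.
No further trips.

2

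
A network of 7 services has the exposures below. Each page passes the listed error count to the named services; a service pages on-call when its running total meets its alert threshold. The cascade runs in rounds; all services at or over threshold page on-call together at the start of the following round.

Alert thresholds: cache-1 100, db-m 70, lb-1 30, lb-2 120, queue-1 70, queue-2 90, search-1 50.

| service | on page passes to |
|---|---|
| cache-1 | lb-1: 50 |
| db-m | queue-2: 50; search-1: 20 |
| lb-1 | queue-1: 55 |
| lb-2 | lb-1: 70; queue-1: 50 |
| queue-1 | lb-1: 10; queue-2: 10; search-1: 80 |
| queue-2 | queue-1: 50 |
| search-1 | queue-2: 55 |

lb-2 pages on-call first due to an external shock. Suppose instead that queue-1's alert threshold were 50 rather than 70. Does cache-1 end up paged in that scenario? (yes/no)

no

With queue-1's alert threshold at 50:
Round 1 — lb-2 pages on-call (initial).
  lb-1: +70 → 70 ≥ 30
  queue-1: +50 → 50 ≥ 50
Round 2 — lb-1, queue-1 page on-call.
  queue-2: +10 → 10 < 90
  search-1: +80 → 80 ≥ 50
Round 3 — search-1 pages on-call.
  queue-2: +55 → 65 < 90
No further pages.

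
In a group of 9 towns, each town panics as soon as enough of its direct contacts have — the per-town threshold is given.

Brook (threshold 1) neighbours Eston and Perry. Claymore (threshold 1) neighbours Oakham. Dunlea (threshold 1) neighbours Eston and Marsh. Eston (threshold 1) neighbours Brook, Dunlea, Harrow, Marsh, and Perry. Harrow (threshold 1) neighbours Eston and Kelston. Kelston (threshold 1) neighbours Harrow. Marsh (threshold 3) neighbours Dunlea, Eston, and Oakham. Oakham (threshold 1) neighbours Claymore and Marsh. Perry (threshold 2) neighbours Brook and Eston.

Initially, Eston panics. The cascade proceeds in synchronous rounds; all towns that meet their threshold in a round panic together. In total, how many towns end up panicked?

Round 1 — Eston panics (initial).
Round 2 — checking thresholds:
  Brook: 1 of 2 neighbours ≥ 1, panics.
  Dunlea: 1 of 2 neighbours ≥ 1, panics.
  Harrow: 1 of 2 neighbours ≥ 1, panics.
  Marsh: 1 of 3 neighbours < 3, not yet.
  Perry: 1 of 2 neighbours < 2, not yet.
Round 3 — checking thresholds:
  Kelston: 1 of 1 neighbours ≥ 1, panics.
  Marsh: 2 of 3 neighbours < 3, not yet.
  Perry: 2 of 2 neighbours ≥ 2, panics.
Round 4 — no new panics; cascade stops.

6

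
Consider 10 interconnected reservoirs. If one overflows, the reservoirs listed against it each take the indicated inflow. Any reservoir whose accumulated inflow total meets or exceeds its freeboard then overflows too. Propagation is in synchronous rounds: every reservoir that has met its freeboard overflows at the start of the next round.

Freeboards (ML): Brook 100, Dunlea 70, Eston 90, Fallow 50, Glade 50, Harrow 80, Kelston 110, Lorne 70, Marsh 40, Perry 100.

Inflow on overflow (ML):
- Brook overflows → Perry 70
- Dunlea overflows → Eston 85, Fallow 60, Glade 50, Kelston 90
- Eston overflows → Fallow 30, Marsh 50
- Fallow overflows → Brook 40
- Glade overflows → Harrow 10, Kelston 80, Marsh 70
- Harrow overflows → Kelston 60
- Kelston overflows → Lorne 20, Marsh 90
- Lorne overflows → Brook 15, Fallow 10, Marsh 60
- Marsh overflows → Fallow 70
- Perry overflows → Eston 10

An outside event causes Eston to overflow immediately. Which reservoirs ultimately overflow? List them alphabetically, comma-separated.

Eston, Fallow, Marsh

Round 1 — Eston overflows (initial).
  Fallow: +30 → 30 < 50
  Marsh: +50 → 50 ≥ 40
Round 2 — Marsh overflows.
  Fallow: +70 → 100 ≥ 50
Round 3 — Fallow overflows.
  Brook: +40 → 40 < 100
No further overflows.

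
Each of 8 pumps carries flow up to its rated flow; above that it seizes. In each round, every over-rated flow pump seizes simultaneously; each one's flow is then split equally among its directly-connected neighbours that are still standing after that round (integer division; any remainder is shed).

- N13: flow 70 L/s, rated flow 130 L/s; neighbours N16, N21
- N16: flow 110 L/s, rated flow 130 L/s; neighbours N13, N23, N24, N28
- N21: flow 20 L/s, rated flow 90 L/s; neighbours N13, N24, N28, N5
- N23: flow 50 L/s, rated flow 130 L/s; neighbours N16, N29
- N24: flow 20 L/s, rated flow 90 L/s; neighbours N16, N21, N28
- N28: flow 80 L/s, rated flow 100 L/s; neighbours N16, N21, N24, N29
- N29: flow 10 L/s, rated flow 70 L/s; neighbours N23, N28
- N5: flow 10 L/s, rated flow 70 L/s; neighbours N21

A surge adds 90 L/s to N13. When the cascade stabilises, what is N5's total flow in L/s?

Round 1 — N13 at 160 > 130. N13 seizes.
  N13 sheds 160 L/s to N16, N21: 80 each.
    N16: 110+80 = 190 > 130
    N21: 20+80 = 100 > 90
Round 2 — N16, N21 seize.
  N16 sheds 190 L/s to N23, N24, N28: 63 each (1 lost).
    N23: 50+63 = 113 ≤ 130
    N24: 20+63 = 83 ≤ 90
    N28: 80+63 = 143 > 100
  N21 sheds 100 L/s to N24, N28, N5: 33 each (1 lost).
    N24: 83+33 = 116 > 90
    N28: 143+33 = 176 > 100
    N5: 10+33 = 43 ≤ 70
Round 3 — N24, N28 seize.
  N24 sheds 116 L/s: no online neighbours, lost.
  N28 sheds 176 L/s to N29: 176 each.
    N29: 10+176 = 186 > 70
Round 4 — N29 seizes.
  N29 sheds 186 L/s to N23: 186 each.
    N23: 113+186 = 299 > 130
Round 5 — N23 seizes.
  N23 sheds 299 L/s: no online neighbours, lost.
No further seizures.

43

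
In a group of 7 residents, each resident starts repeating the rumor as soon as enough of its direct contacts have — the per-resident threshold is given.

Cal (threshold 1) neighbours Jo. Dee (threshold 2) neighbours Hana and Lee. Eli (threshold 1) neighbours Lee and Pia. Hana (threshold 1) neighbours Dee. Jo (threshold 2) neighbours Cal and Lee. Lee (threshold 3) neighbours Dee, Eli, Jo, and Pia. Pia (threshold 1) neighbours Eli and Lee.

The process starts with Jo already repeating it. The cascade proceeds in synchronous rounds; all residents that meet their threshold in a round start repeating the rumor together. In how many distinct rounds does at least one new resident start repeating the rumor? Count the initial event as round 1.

Round 1 — Jo starts repeating the rumor (initial).
Round 2 — checking thresholds:
  Cal: 1 of 1 neighbours ≥ 1, starts repeating the rumor.
  Lee: 1 of 4 neighbours < 3, below threshold.
Round 3 — no new spreads; cascade stops.

2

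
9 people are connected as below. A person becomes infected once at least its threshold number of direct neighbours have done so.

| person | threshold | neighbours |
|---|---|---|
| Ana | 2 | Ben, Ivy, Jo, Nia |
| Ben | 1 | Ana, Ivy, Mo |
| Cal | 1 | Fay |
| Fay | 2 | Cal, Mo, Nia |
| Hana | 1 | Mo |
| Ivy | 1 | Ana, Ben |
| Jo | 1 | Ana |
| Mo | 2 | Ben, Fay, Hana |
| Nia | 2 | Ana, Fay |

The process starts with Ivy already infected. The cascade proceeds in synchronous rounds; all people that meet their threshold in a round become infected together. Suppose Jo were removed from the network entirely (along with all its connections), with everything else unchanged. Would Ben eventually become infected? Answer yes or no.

yes

With Jo removed:
Round 1 — Ivy becomes infected (initial).
Round 2 — checking thresholds:
  Ana: 1 of 3 neighbours < 2, below threshold.
  Ben: 1 of 3 neighbours ≥ 1, becomes infected.
Round 3 — checking thresholds:
  Ana: 2 of 3 neighbours ≥ 2, becomes infected.
  Mo: 1 of 3 neighbours < 2, below threshold.
Round 4 — no new infections; cascade stops.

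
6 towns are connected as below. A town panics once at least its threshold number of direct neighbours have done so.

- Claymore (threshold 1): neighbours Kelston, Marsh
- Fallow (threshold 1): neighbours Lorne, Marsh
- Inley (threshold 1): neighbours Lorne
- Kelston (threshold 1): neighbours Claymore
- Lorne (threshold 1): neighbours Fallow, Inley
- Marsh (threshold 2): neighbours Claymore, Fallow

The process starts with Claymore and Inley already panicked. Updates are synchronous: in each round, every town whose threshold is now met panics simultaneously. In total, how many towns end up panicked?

Round 1 — Claymore, Inley panic (initial).
Round 2 — checking thresholds:
  Kelston: 1 of 1 neighbours ≥ 1, panics.
  Lorne: 1 of 2 neighbours ≥ 1, panics.
  Marsh: 1 of 2 neighbours < 2, not yet.
Round 3 — checking thresholds:
  Fallow: 1 of 2 neighbours ≥ 1, panics.
  Marsh: 1 of 2 neighbours < 2, not yet.
Round 4 — checking thresholds:
  Marsh: 2 of 2 neighbours ≥ 2, panics.
Round 5 — no new panics; cascade stops.

6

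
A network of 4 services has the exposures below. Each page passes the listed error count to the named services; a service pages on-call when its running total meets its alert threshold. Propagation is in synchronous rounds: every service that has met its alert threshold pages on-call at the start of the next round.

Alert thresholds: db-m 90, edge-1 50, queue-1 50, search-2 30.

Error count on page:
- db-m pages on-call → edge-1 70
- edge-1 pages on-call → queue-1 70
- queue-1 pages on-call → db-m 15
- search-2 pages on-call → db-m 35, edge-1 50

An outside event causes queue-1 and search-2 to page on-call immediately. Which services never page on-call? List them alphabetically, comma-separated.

db-m

Round 1 — queue-1, search-2 page on-call (initial).
  db-m: +15+35 → 50 < 90
  edge-1: +50 → 50 ≥ 50
Round 2 — edge-1 pages on-call.
No further pages.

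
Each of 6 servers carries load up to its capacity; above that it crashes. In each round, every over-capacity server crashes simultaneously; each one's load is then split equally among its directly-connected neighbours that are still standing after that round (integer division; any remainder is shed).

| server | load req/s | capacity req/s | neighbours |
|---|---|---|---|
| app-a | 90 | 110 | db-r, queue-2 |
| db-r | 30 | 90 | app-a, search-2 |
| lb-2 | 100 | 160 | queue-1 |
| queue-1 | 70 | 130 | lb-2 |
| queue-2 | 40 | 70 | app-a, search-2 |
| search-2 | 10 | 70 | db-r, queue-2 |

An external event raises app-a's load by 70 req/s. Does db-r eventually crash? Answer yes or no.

yes

Round 1 — app-a at 160 > 110. app-a crashes.
  app-a sheds 160 req/s to db-r, queue-2: 80 each.
    db-r: 30+80 = 110 > 90
    queue-2: 40+80 = 120 > 70
Round 2 — db-r, queue-2 crash.
  db-r sheds 110 req/s to search-2: 110 each.
    search-2: 10+110 = 120 > 70
  queue-2 sheds 120 req/s to search-2: 120 each.
    search-2: 120+120 = 240 > 70
Round 3 — search-2 crashes.
  search-2 sheds 240 req/s: no online neighbours, lost.
No further crashes.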